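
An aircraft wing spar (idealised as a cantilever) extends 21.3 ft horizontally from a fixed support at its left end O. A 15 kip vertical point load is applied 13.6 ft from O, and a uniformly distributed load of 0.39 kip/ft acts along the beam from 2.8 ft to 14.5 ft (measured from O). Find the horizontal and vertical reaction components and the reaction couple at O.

O_x = 0, O_y = 19.56 kip, M_O = 243.5 kip·ft

Resultant of the distributed load: 0.39 × 11.7 = 4.563 kip at 8.65 ft from O.
ΣF_x = 0: O_x = 0.
ΣF_y = 0: O_y − 15 − 0.39·11.7 = 0 → O_y = 19.56 kip.
ΣM about O: M_O − 15·13.6 − (0.39·11.7)·8.65 = 0 → M_O = 243.5 kip·ft.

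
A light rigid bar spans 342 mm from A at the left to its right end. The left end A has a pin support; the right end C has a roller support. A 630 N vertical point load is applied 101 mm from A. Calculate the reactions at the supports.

A_x = 0, A_y = 443.9 N, C_y = 186.1 N

Taking moments about A: C_y·342 − 630·101 = 0 → C_y = 63630/342 = 186.053 ≈ 186.1 N.
ΣF_y = 0: A_y + 186.053 − 630 = 0 → A_y = 443.9 N.
ΣF_x = 0: no horizontal applied forces, so A_x = 0.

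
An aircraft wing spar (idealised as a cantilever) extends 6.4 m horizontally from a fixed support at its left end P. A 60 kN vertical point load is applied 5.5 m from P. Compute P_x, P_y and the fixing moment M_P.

ΣF_x = 0: P_x = 0.
ΣF_y = 0: P_y − 60 = 0 → P_y = 60.00 kN.
ΣM about P: M_P − 60·5.5 = 0 → M_P = 330.0 kN·m.

P_x = 0, P_y = 60.00 kN, M_P = 330.0 kN·m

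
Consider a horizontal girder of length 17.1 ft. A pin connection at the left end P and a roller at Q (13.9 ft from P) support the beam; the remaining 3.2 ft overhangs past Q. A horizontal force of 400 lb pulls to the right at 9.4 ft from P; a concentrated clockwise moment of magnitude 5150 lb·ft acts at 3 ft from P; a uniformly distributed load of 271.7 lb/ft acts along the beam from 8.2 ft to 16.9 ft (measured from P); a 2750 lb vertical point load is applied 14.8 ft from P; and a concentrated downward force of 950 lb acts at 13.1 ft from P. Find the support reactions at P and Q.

Resultant of the distributed load: 271.7 × 8.7 = 2363.79 lb at 12.55 ft from P.
Taking moments about P: Q_y·13.9 − 5150 − (271.7·8.7)·12.55 − 2750·14.8 − 950·13.1 = 0 → Q_y = 87960.5645/13.9 = 6328.1 ≈ 6328 lb.
ΣF_y = 0: P_y + 6328.1 − 271.7·8.7 − 2750 − 950 = 0 → P_y = -264.3 lb.
ΣF_x = 0: P_x + 400 = 0 → P_x = -400.0 lb.

P_x = -400.0 lb, P_y = -264.3 lb, Q_y = 6328 lb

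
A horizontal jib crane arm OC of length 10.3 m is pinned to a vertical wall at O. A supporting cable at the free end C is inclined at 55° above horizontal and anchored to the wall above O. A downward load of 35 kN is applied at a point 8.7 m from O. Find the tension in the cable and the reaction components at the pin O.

T = 36.09 kN, O_x = 20.70 kN, O_y = 5.437 kN

ΣM about O: T·sin55°·10.3 − 35·8.7 = 0 → T = 304.5/(10.3·0.819152) = 36.0899 ≈ 36.09 kN.
ΣF_x = 0: O_x − T·cos55° = 0 → O_x = 36.0899 × 0.573576 = 20.70 kN.
ΣF_y = 0: O_y + T·sin55° − 35 = 0 → O_y = 35 − 36.0899 × 0.819152 = 5.437 kN.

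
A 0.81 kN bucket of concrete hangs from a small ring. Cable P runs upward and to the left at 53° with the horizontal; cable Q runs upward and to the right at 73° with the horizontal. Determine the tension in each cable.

ΣF_x = 0: −T_P·cos53° + T_Q·cos73° = 0 → T_Q = 2.05839·T_P.
ΣF_y = 0: T_P·sin53° + T_Q·sin73° = 0.81.
Substitute: T_P·(0.798636 + 2.05839·0.956305) = 0.81 → T_P = 0.292727 ≈ 0.2927 kN.
Then T_Q = 2.05839 × 0.292727 = 0.6025 kN.

T_P = 0.2927 kN, T_Q = 0.6025 kN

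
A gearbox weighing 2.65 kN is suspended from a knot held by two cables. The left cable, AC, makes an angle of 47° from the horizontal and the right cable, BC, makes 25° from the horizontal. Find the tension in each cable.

T_AC = 2.525 kN, T_BC = 1.900 kN

ΣF_x = 0: −T_AC·cos47° + T_BC·cos25° = 0 → T_BC = 0.752502·T_AC.
ΣF_y = 0: T_AC·sin47° + T_BC·sin25° = 2.65.
Substitute: T_AC·(0.731354 + 0.752502·0.422618) = 2.65 → T_AC = 2.52531 ≈ 2.525 kN.
Then T_BC = 0.752502 × 2.52531 = 1.900 kN.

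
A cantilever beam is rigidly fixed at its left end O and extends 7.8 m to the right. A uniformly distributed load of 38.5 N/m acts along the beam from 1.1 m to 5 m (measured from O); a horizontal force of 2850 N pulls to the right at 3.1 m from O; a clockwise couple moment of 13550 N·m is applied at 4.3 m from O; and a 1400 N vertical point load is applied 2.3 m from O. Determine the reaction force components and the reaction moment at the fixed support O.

O_x = -2850 N, O_y = 1550 N, M_O = 17230 N·m

Resultant of the distributed load: 38.5 × 3.9 = 150.15 N at 3.05 m from O.
ΣF_x = 0: O_x + 2850 = 0 → O_x = -2850 N.
ΣF_y = 0: O_y − 38.5·3.9 − 1400 = 0 → O_y = 1550 N.
ΣM about O: M_O − (38.5·3.9)·3.05 − 13550 − 1400·2.3 = 0 → M_O = 17230 N·m.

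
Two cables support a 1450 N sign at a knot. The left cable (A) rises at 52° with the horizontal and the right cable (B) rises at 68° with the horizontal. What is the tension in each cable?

ΣF_x = 0: −T_A·cos52° + T_B·cos68° = 0 → T_B = 1.64349·T_A.
ΣF_y = 0: T_A·sin52° + T_B·sin68° = 1450.
Substitute: T_A·(0.788011 + 1.64349·0.927184) = 1450 → T_A = 627.209 ≈ 627.2 N.
Then T_B = 1.64349 × 627.209 = 1031 N.

T_A = 627.2 N, T_B = 1031 N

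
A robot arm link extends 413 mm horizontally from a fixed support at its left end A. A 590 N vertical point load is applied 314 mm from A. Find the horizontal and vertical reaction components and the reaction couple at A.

ΣF_x = 0: A_x = 0.
ΣF_y = 0: A_y − 590 = 0 → A_y = 590.0 N.
ΣM about A: M_A − 590·314 = 0 → M_A = 185300 N·mm.

A_x = 0, A_y = 590.0 N, M_A = 185300 N·mm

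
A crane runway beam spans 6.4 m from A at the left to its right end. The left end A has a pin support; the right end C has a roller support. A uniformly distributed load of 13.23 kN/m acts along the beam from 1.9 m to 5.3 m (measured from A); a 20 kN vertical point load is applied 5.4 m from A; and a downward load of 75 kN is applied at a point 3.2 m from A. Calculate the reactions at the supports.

Resultant of the distributed load: 13.23 × 3.4 = 44.982 kN at 3.6 m from A.
Moments about A: C_y·6.4 − (13.23·3.4)·3.6 − 20·5.4 − 75·3.2 = 0 → C_y = 509.9352/6.4 = 79.6774 ≈ 79.68 kN.
ΣF_y = 0: A_y + 79.6774 − 13.23·3.4 − 20 − 75 = 0 → A_y = 60.30 kN.
ΣF_x = 0: no horizontal applied forces, so A_x = 0.

A_x = 0, A_y = 60.30 kN, C_y = 79.68 kN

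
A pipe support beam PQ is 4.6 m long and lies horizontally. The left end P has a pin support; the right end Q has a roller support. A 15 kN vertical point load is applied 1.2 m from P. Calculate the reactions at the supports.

P_x = 0, P_y = 11.09 kN, Q_y = 3.913 kN

Moments about P: Q_y·4.6 − 15·1.2 = 0 → Q_y = 18/4.6 = 3.91304 ≈ 3.913 kN.
ΣF_y = 0: P_y + 3.91304 − 15 = 0 → P_y = 11.09 kN.
ΣF_x = 0: no horizontal applied forces, so P_x = 0.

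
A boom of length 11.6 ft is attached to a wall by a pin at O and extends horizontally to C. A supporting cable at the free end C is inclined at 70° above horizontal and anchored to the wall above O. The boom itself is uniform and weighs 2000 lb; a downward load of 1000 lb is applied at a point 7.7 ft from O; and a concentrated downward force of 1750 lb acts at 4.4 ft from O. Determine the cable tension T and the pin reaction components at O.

ΣM about O: T·sin70°·11.6 − 2000·5.8 − 1000·7.7 − 1750·4.4 = 0 → T = 27000/(11.6·0.939693) = 2476.96 ≈ 2477 lb.
ΣF_x = 0: O_x − T·cos70° = 0 → O_x = 2476.96 × 0.34202 = 847.2 lb.
ΣF_y = 0: O_y + T·sin70° − 2000 − 1000 − 1750 = 0 → O_y = 4750 − 2476.96 × 0.939693 = 2422 lb.

T = 2477 lb, O_x = 847.2 lb, O_y = 2422 lb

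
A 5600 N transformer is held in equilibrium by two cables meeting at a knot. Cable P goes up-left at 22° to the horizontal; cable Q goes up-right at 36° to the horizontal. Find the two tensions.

T_P = 5342 N, T_Q = 6123 N

ΣF_x = 0: −T_P·cos22° + T_Q·cos36° = 0 → T_Q = 1.14606·T_P.
ΣF_y = 0: T_P·sin22° + T_Q·sin36° = 5600.
Substitute: T_P·(0.374607 + 1.14606·0.587785) = 5600 → T_P = 5342.27 ≈ 5342 N.
Then T_Q = 1.14606 × 5342.27 = 6123 N.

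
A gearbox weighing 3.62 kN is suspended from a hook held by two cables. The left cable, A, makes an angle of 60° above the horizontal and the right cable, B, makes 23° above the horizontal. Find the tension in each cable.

ΣF_x = 0: −T_A·cos60° + T_B·cos23° = 0 → T_B = 0.54318·T_A.
ΣF_y = 0: T_A·sin60° + T_B·sin23° = 3.62.
Substitute: T_A·(0.866025 + 0.54318·0.390731) = 3.62 → T_A = 3.35725 ≈ 3.357 kN.
Then T_B = 0.54318 × 3.35725 = 1.824 kN.

T_A = 3.357 kN, T_B = 1.824 kN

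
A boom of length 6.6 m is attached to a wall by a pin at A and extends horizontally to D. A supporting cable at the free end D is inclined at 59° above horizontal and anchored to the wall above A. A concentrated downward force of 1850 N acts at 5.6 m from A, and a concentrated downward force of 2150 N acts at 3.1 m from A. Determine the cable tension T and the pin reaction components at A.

ΣM about A: T·sin59°·6.6 − 1850·5.6 − 2150·3.1 = 0 → T = 17025/(6.6·0.857167) = 3009.38 ≈ 3009 N.
ΣF_x = 0: A_x − T·cos59° = 0 → A_x = 3009.38 × 0.515038 = 1550 N.
ΣF_y = 0: A_y + T·sin59° − 1850 − 2150 = 0 → A_y = 4000 − 3009.38 × 0.857167 = 1420 N.

T = 3009 N, A_x = 1550 N, A_y = 1420 N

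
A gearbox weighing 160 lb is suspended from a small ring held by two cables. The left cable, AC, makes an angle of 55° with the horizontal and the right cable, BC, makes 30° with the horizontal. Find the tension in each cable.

ΣF_x = 0: −T_AC·cos55° + T_BC·cos30° = 0 → T_BC = 0.662309·T_AC.
ΣF_y = 0: T_AC·sin55° + T_BC·sin30° = 160.
Substitute: T_AC·(0.819152 + 0.662309·0.5) = 160 → T_AC = 139.093 ≈ 139.1 lb.
Then T_BC = 0.662309 × 139.093 = 92.12 lb.

T_AC = 139.1 lb, T_BC = 92.12 lb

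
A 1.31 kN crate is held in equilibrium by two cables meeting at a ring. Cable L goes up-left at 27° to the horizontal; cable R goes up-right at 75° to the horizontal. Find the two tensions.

T_L = 0.3466 kN, T_R = 1.193 kN

ΣF_x = 0: −T_L·cos27° + T_R·cos75° = 0 → T_R = 3.44258·T_L.
ΣF_y = 0: T_L·sin27° + T_R·sin75° = 1.31.
Substitute: T_L·(0.45399 + 3.44258·0.965926) = 1.31 → T_L = 0.346628 ≈ 0.3466 kN.
Then T_R = 3.44258 × 0.346628 = 1.193 kN.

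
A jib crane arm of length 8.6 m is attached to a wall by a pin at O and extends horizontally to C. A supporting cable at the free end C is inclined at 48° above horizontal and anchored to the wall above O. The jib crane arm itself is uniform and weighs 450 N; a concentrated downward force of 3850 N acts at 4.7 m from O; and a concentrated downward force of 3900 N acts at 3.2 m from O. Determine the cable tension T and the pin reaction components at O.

ΣM about O: T·sin48°·8.6 − 450·4.3 − 3850·4.7 − 3900·3.2 = 0 → T = 32510/(8.6·0.743145) = 5086.8 ≈ 5087 N.
ΣF_x = 0: O_x − T·cos48° = 0 → O_x = 5086.8 × 0.669131 = 3404 N.
ΣF_y = 0: O_y + T·sin48° − 450 − 3850 − 3900 = 0 → O_y = 8200 − 5086.8 × 0.743145 = 4420 N.

T = 5087 N, O_x = 3404 N, O_y = 4420 N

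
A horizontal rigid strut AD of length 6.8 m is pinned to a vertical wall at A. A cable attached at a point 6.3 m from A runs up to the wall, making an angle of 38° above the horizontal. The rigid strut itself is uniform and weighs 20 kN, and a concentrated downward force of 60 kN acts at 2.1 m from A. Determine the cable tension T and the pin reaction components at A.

ΣM about A: T·sin38°·6.3 − 20·3.4 − 60·2.1 = 0 → T = 194/(6.3·0.615661) = 50.0172 ≈ 50.02 kN.
ΣF_x = 0: A_x − T·cos38° = 0 → A_x = 50.0172 × 0.788011 = 39.41 kN.
ΣF_y = 0: A_y + T·sin38° − 20 − 60 = 0 → A_y = 80 − 50.0172 × 0.615661 = 49.21 kN.

T = 50.02 kN, A_x = 39.41 kN, A_y = 49.21 kN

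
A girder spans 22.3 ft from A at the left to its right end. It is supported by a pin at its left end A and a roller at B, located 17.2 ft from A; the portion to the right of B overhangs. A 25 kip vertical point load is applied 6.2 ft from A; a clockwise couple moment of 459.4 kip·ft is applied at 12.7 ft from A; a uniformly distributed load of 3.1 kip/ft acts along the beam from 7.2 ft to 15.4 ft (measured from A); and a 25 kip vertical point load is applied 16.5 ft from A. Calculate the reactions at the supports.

A_x = 0, A_y = -0.9838 kip, B_y = 76.40 kip

Resultant of the distributed load: 3.1 × 8.2 = 25.42 kip at 11.3 ft from A.
Taking moments about A: B_y·17.2 − 25·6.2 − 459.4 − (3.1·8.2)·11.3 − 25·16.5 = 0 → B_y = 1314.146/17.2 = 76.4038 ≈ 76.40 kip.
ΣF_y = 0: A_y + 76.4038 − 25 − 3.1·8.2 − 25 = 0 → A_y = -0.9838 kip.
ΣF_x = 0: no horizontal applied forces, so A_x = 0.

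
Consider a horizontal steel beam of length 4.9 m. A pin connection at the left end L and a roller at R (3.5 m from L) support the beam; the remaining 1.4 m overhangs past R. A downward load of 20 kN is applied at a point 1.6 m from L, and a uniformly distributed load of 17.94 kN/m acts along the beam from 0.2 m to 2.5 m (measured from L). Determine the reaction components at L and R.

L_x = 0, L_y = 36.20 kN, R_y = 25.06 kN

Resultant of the distributed load: 17.94 × 2.3 = 41.262 kN at 1.35 m from L.
ΣM about L: R_y·3.5 − 20·1.6 − (17.94·2.3)·1.35 = 0 → R_y = 87.7037/3.5 = 25.0582 ≈ 25.06 kN.
ΣF_y = 0: L_y + 25.0582 − 20 − 17.94·2.3 = 0 → L_y = 36.20 kN.
ΣF_x = 0: no horizontal applied forces, so L_x = 0.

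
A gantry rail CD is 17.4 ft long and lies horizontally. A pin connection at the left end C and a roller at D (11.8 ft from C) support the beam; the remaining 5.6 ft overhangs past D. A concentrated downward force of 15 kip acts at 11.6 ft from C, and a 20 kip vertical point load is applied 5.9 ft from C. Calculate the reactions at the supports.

Moments about C: D_y·11.8 − 15·11.6 − 20·5.9 = 0 → D_y = 292/11.8 = 24.7458 ≈ 24.75 kip.
ΣF_y = 0: C_y + 24.7458 − 15 − 20 = 0 → C_y = 10.25 kip.
ΣF_x = 0: no horizontal applied forces, so C_x = 0.

C_x = 0, C_y = 10.25 kip, D_y = 24.75 kip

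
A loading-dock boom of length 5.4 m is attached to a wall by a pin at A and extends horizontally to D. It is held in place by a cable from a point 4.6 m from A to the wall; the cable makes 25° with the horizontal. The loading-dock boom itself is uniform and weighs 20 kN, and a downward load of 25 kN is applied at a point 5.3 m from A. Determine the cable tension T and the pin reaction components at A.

T = 95.93 kN, A_x = 86.95 kN, A_y = 4.457 kN

ΣM about A: T·sin25°·4.6 − 20·2.7 − 25·5.3 = 0 → T = 186.5/(4.6·0.422618) = 95.9341 ≈ 95.93 kN.
ΣF_x = 0: A_x − T·cos25° = 0 → A_x = 95.9341 × 0.906308 = 86.95 kN.
ΣF_y = 0: A_y + T·sin25° − 20 − 25 = 0 → A_y = 45 − 95.9341 × 0.422618 = 4.457 kN.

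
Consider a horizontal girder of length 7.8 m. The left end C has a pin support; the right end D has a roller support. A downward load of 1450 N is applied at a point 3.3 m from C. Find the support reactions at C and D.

C_x = 0, C_y = 836.5 N, D_y = 613.5 N

ΣM about C: D_y·7.8 − 1450·3.3 = 0 → D_y = 4785/7.8 = 613.462 ≈ 613.5 N.
ΣF_y = 0: C_y + 613.462 − 1450 = 0 → C_y = 836.5 N.
ΣF_x = 0: no horizontal applied forces, so C_x = 0.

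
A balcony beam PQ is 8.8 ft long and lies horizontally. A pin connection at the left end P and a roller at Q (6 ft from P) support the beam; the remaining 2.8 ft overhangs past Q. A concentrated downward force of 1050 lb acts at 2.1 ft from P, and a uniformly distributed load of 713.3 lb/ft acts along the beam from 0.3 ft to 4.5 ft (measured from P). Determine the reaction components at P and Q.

Resultant of the distributed load: 713.3 × 4.2 = 2995.86 lb at 2.4 ft from P.
ΣM about P: Q_y·6 − 1050·2.1 − (713.3·4.2)·2.4 = 0 → Q_y = 9395.064/6 = 1565.84 ≈ 1566 lb.
ΣF_y = 0: P_y + 1565.84 − 1050 − 713.3·4.2 = 0 → P_y = 2480 lb.
ΣF_x = 0: no horizontal applied forces, so P_x = 0.

P_x = 0, P_y = 2480 lb, Q_y = 1566 lb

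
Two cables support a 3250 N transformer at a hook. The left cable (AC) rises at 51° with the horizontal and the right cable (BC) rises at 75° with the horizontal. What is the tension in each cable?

ΣF_x = 0: −T_AC·cos51° + T_BC·cos75° = 0 → T_BC = 2.43151·T_AC.
ΣF_y = 0: T_AC·sin51° + T_BC·sin75° = 3250.
Substitute: T_AC·(0.777146 + 2.43151·0.965926) = 3250 → T_AC = 1039.73 ≈ 1040 N.
Then T_BC = 2.43151 × 1039.73 = 2528 N.

T_AC = 1040 N, T_BC = 2528 N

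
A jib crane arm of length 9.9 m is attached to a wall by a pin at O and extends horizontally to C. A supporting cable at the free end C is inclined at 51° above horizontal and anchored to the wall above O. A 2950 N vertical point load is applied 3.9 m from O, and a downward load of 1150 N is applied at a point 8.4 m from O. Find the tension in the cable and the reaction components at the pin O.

T = 2751 N, O_x = 1731 N, O_y = 1962 N

ΣM about O: T·sin51°·9.9 − 2950·3.9 − 1150·8.4 = 0 → T = 21165/(9.9·0.777146) = 2750.94 ≈ 2751 N.
ΣF_x = 0: O_x − T·cos51° = 0 → O_x = 2750.94 × 0.62932 = 1731 N.
ΣF_y = 0: O_y + T·sin51° − 2950 − 1150 = 0 → O_y = 4100 − 2750.94 × 0.777146 = 1962 N.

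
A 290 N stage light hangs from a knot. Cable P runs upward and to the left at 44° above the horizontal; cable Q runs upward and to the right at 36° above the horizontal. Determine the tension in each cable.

T_P = 238.2 N, T_Q = 211.8 N

ΣF_x = 0: −T_P·cos44° + T_Q·cos36° = 0 → T_Q = 0.889153·T_P.
ΣF_y = 0: T_P·sin44° + T_Q·sin36° = 290.
Substitute: T_P·(0.694658 + 0.889153·0.587785) = 290 → T_P = 238.234 ≈ 238.2 N.
Then T_Q = 0.889153 × 238.234 = 211.8 N.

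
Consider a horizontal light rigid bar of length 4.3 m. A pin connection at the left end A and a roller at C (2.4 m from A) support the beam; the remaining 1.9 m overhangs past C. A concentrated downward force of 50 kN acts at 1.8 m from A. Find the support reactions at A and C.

Moments about A: C_y·2.4 − 50·1.8 = 0 → C_y = 90/2.4 = 37.50 kN.
ΣF_y = 0: A_y + 37.5 − 50 = 0 → A_y = 12.50 kN.
ΣF_x = 0: no horizontal applied forces, so A_x = 0.

A_x = 0, A_y = 12.50 kN, C_y = 37.50 kN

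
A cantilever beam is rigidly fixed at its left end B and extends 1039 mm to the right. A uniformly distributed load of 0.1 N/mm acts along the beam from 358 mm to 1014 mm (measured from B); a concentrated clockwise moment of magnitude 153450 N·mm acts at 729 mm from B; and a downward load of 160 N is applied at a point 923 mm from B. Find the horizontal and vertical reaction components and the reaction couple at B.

Resultant of the distributed load: 0.1 × 656 = 65.6 N at 686 mm from B.
ΣF_x = 0: B_x = 0.
ΣF_y = 0: B_y − 0.1·656 − 160 = 0 → B_y = 225.6 N.
ΣM about B: M_B − (0.1·656)·686 − 153450 − 160·923 = 0 → M_B = 346100 N·mm.

B_x = 0, B_y = 225.6 N, M_B = 346100 N·mm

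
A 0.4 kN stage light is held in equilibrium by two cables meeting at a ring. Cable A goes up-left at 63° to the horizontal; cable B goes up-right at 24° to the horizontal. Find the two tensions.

T_A = 0.3659 kN, T_B = 0.1818 kN

ΣF_x = 0: −T_A·cos63° + T_B·cos24° = 0 → T_B = 0.496954·T_A.
ΣF_y = 0: T_A·sin63° + T_B·sin24° = 0.4.
Substitute: T_A·(0.891007 + 0.496954·0.406737) = 0.4 → T_A = 0.36592 ≈ 0.3659 kN.
Then T_B = 0.496954 × 0.36592 = 0.1818 kN.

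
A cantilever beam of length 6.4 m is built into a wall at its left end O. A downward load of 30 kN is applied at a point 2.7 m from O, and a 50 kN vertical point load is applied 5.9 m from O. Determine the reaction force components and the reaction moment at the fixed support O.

ΣF_x = 0: O_x = 0.
ΣF_y = 0: O_y − 30 − 50 = 0 → O_y = 80.00 kN.
ΣM about O: M_O − 30·2.7 − 50·5.9 = 0 → M_O = 376.0 kN·m.

O_x = 0, O_y = 80.00 kN, M_O = 376.0 kN·m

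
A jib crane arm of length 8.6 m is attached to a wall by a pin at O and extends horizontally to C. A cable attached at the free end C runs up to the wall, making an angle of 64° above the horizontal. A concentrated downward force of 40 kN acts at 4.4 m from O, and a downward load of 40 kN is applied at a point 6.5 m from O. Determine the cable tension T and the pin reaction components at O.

ΣM about O: T·sin64°·8.6 − 40·4.4 − 40·6.5 = 0 → T = 436/(8.6·0.898794) = 56.4063 ≈ 56.41 kN.
ΣF_x = 0: O_x − T·cos64° = 0 → O_x = 56.4063 × 0.438371 = 24.73 kN.
ΣF_y = 0: O_y + T·sin64° − 40 − 40 = 0 → O_y = 80 − 56.4063 × 0.898794 = 29.30 kN.

T = 56.41 kN, O_x = 24.73 kN, O_y = 29.30 kN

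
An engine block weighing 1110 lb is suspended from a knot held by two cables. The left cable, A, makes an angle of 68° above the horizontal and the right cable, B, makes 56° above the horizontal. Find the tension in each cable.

ΣF_x = 0: −T_A·cos68° + T_B·cos56° = 0 → T_B = 0.669906·T_A.
ΣF_y = 0: T_A·sin68° + T_B·sin56° = 1110.
Substitute: T_A·(0.927184 + 0.669906·0.829038) = 1110 → T_A = 748.704 ≈ 748.7 lb.
Then T_B = 0.669906 × 748.704 = 501.6 lb.

T_A = 748.7 lb, T_B = 501.6 lb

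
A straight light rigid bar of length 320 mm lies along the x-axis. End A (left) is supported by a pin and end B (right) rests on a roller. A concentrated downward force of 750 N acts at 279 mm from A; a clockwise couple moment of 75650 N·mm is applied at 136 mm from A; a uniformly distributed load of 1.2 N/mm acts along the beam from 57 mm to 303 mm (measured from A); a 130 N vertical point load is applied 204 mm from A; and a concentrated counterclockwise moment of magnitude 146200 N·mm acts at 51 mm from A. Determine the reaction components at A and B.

Resultant of the distributed load: 1.2 × 246 = 295.2 N at 180 mm from A.
Taking moments about A: B_y·320 − 750·279 − 75650 − (1.2·246)·180 − 130·204 + 146200 = 0 → B_y = 218356/320 = 682.362 ≈ 682.4 N.
ΣF_y = 0: A_y + 682.362 − 750 − 1.2·246 − 130 = 0 → A_y = 492.8 N.
ΣF_x = 0: no horizontal applied forces, so A_x = 0.

A_x = 0, A_y = 492.8 N, B_y = 682.4 N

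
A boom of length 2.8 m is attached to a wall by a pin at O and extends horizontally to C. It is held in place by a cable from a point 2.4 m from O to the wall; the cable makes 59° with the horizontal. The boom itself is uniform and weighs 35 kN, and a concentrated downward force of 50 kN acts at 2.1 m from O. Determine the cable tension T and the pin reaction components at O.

ΣM about O: T·sin59°·2.4 − 35·1.4 − 50·2.1 = 0 → T = 154/(2.4·0.857167) = 74.859 ≈ 74.86 kN.
ΣF_x = 0: O_x − T·cos59° = 0 → O_x = 74.859 × 0.515038 = 38.56 kN.
ΣF_y = 0: O_y + T·sin59° − 35 − 50 = 0 → O_y = 85 − 74.859 × 0.857167 = 20.83 kN.

T = 74.86 kN, O_x = 38.56 kN, O_y = 20.83 kN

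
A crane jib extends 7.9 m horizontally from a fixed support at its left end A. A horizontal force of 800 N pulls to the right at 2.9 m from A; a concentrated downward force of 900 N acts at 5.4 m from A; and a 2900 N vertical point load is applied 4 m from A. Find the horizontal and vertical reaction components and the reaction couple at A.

ΣF_x = 0: A_x + 800 = 0 → A_x = -800.0 N.
ΣF_y = 0: A_y − 900 − 2900 = 0 → A_y = 3800 N.
ΣM about A: M_A − 900·5.4 − 2900·4 = 0 → M_A = 16460 N·m.

A_x = -800.0 N, A_y = 3800 N, M_A = 16460 N·m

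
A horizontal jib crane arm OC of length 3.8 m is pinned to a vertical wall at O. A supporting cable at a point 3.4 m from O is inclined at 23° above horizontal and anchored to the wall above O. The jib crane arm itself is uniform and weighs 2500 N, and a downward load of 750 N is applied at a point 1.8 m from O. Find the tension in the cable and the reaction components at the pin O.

T = 4592 N, O_x = 4227 N, O_y = 1456 N

ΣM about O: T·sin23°·3.4 − 2500·1.9 − 750·1.8 = 0 → T = 6100/(3.4·0.390731) = 4591.7 ≈ 4592 N.
ΣF_x = 0: O_x − T·cos23° = 0 → O_x = 4591.7 × 0.920505 = 4227 N.
ΣF_y = 0: O_y + T·sin23° − 2500 − 750 = 0 → O_y = 3250 − 4591.7 × 0.390731 = 1456 N.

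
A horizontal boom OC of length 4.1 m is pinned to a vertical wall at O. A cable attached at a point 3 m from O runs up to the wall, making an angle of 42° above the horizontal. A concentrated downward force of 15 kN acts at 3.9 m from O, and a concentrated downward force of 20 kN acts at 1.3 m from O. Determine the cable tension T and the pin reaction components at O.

ΣM about O: T·sin42°·3 − 15·3.9 − 20·1.3 = 0 → T = 84.5/(3·0.669131) = 42.0944 ≈ 42.09 kN.
ΣF_x = 0: O_x − T·cos42° = 0 → O_x = 42.0944 × 0.743145 = 31.28 kN.
ΣF_y = 0: O_y + T·sin42° − 15 − 20 = 0 → O_y = 35 − 42.0944 × 0.669131 = 6.833 kN.

T = 42.09 kN, O_x = 31.28 kN, O_y = 6.833 kN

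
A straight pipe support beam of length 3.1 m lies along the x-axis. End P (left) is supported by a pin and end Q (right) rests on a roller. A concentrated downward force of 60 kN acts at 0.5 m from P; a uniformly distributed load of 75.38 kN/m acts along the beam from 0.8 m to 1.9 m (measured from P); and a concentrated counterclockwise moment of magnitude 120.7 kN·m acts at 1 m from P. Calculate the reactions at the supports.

P_x = 0, P_y = 136.1 kN, Q_y = 6.851 kN

Resultant of the distributed load: 75.38 × 1.1 = 82.918 kN at 1.35 m from P.
ΣM about P: Q_y·3.1 − 60·0.5 − (75.38·1.1)·1.35 + 120.7 = 0 → Q_y = 21.2393/3.1 = 6.85139 ≈ 6.851 kN.
ΣF_y = 0: P_y + 6.85139 − 60 − 75.38·1.1 = 0 → P_y = 136.1 kN.
ΣF_x = 0: no horizontal applied forces, so P_x = 0.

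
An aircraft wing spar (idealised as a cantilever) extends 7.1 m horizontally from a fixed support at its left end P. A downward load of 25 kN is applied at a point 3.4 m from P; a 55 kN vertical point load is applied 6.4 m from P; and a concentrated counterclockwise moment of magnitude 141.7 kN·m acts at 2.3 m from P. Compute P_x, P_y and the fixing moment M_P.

ΣF_x = 0: P_x = 0.
ΣF_y = 0: P_y − 25 − 55 = 0 → P_y = 80.00 kN.
ΣM about P: M_P − 25·3.4 − 55·6.4 + 141.7 = 0 → M_P = 295.3 kN·m.

P_x = 0, P_y = 80.00 kN, M_P = 295.3 kN·m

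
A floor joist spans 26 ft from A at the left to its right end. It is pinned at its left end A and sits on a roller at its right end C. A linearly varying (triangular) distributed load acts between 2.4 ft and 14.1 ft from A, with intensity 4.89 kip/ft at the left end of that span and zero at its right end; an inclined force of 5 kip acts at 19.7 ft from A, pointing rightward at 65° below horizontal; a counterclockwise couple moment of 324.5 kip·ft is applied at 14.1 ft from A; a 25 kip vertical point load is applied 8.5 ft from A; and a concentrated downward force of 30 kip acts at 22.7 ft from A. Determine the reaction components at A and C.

A_x = -2.113 kip, A_y = 55.89 kip, C_y = 32.25 kip

Resultant of the triangular load: ½ × 4.89 × 11.7 = 28.6065 kip, acting at 6.3 ft from A (one-third of the span from the peak).
Taking moments about A: C_y·26 − (½·4.89·11.7)·6.3 − 5·sin65°·19.7 + 324.5 − 25·8.5 − 30·22.7 = 0 → C_y = 838.492/26 = 32.2497 ≈ 32.25 kip.
ΣF_y = 0: A_y + 32.2497 − ½·4.89·11.7 − 5·sin65° − 25 − 30 = 0 → A_y = 55.89 kip.
ΣF_x = 0: A_x + 5·cos65° = 0 → A_x = -2.113 kip.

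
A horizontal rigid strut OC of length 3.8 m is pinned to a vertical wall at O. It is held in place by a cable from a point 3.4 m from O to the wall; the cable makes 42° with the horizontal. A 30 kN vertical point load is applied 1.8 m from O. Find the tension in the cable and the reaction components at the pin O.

T = 23.74 kN, O_x = 17.64 kN, O_y = 14.12 kN

ΣM about O: T·sin42°·3.4 − 30·1.8 = 0 → T = 54/(3.4·0.669131) = 23.7358 ≈ 23.74 kN.
ΣF_x = 0: O_x − T·cos42° = 0 → O_x = 23.7358 × 0.743145 = 17.64 kN.
ΣF_y = 0: O_y + T·sin42° − 30 = 0 → O_y = 30 − 23.7358 × 0.669131 = 14.12 kN.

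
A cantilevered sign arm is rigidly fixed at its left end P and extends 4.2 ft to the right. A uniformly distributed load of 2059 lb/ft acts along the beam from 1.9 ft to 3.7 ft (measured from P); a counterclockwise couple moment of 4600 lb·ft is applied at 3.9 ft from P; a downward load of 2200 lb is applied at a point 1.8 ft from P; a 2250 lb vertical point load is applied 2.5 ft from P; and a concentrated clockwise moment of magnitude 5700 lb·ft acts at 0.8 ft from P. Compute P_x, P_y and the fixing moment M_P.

P_x = 0, P_y = 8156 lb, M_P = 21060 lb·ft

Resultant of the distributed load: 2059 × 1.8 = 3706.2 lb at 2.8 ft from P.
ΣF_x = 0: P_x = 0.
ΣF_y = 0: P_y − 2059·1.8 − 2200 − 2250 = 0 → P_y = 8156 lb.
ΣM about P: M_P − (2059·1.8)·2.8 + 4600 − 2200·1.8 − 2250·2.5 − 5700 = 0 → M_P = 21060 lb·ft.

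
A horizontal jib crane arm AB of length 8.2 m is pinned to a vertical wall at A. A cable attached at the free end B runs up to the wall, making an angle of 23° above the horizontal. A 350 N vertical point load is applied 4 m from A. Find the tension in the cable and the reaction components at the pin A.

T = 437.0 N, A_x = 402.2 N, A_y = 179.3 N

ΣM about A: T·sin23°·8.2 − 350·4 = 0 → T = 1400/(8.2·0.390731) = 436.955 ≈ 437.0 N.
ΣF_x = 0: A_x − T·cos23° = 0 → A_x = 436.955 × 0.920505 = 402.2 N.
ΣF_y = 0: A_y + T·sin23° − 350 = 0 → A_y = 350 − 436.955 × 0.390731 = 179.3 N.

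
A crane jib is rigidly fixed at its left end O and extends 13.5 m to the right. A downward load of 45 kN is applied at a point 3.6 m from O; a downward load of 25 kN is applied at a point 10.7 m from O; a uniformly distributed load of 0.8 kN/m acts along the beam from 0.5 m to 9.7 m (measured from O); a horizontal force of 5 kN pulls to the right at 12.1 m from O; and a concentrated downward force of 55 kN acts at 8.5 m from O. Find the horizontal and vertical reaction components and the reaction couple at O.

O_x = -5.000 kN, O_y = 132.4 kN, M_O = 934.5 kN·m

Resultant of the distributed load: 0.8 × 9.2 = 7.36 kN at 5.1 m from O.
ΣF_x = 0: O_x + 5 = 0 → O_x = -5.000 kN.
ΣF_y = 0: O_y − 45 − 25 − 0.8·9.2 − 55 = 0 → O_y = 132.4 kN.
ΣM about O: M_O − 45·3.6 − 25·10.7 − (0.8·9.2)·5.1 − 55·8.5 = 0 → M_O = 934.5 kN·m.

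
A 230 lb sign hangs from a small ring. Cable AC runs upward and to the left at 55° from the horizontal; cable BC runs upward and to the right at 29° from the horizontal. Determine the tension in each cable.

T_AC = 202.3 lb, T_BC = 132.6 lb

ΣF_x = 0: −T_AC·cos55° + T_BC·cos29° = 0 → T_BC = 0.655801·T_AC.
ΣF_y = 0: T_AC·sin55° + T_BC·sin29° = 230.
Substitute: T_AC·(0.819152 + 0.655801·0.48481) = 230 → T_AC = 202.271 ≈ 202.3 lb.
Then T_BC = 0.655801 × 202.271 = 132.6 lb.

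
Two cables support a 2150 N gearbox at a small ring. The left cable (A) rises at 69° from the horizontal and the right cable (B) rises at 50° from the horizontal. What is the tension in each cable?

ΣF_x = 0: −T_A·cos69° + T_B·cos50° = 0 → T_B = 0.557522·T_A.
ΣF_y = 0: T_A·sin69° + T_B·sin50° = 2150.
Substitute: T_A·(0.93358 + 0.557522·0.766044) = 2150 → T_A = 1580.11 ≈ 1580 N.
Then T_B = 0.557522 × 1580.11 = 880.9 N.

T_A = 1580 N, T_B = 880.9 N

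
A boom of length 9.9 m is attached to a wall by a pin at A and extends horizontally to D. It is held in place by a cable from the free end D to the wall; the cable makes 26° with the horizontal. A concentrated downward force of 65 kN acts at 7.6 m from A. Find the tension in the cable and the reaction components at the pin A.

T = 113.8 kN, A_x = 102.3 kN, A_y = 15.10 kN

ΣM about A: T·sin26°·9.9 − 65·7.6 = 0 → T = 494/(9.9·0.438371) = 113.828 ≈ 113.8 kN.
ΣF_x = 0: A_x − T·cos26° = 0 → A_x = 113.828 × 0.898794 = 102.3 kN.
ΣF_y = 0: A_y + T·sin26° − 65 = 0 → A_y = 65 − 113.828 × 0.438371 = 15.10 kN.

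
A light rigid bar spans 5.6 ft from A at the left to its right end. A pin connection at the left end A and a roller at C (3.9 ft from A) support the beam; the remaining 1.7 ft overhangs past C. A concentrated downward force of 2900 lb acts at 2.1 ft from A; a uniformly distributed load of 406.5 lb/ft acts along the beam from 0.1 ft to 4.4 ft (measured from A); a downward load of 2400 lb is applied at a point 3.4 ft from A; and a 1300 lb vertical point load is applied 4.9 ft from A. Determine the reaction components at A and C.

Resultant of the distributed load: 406.5 × 4.3 = 1747.95 lb at 2.25 ft from A.
Taking moments about A: C_y·3.9 − 2900·2.1 − (406.5·4.3)·2.25 − 2400·3.4 − 1300·4.9 = 0 → C_y = 24552.8875/3.9 = 6295.61 ≈ 6296 lb.
ΣF_y = 0: A_y + 6295.61 − 2900 − 406.5·4.3 − 2400 − 1300 = 0 → A_y = 2052 lb.
ΣF_x = 0: no horizontal applied forces, so A_x = 0.

A_x = 0, A_y = 2052 lb, C_y = 6296 lb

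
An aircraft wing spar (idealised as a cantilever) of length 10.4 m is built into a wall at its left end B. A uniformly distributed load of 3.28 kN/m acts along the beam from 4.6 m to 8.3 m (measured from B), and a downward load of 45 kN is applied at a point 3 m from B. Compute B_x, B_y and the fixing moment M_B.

B_x = 0, B_y = 57.14 kN, M_B = 213.3 kN·m

Resultant of the distributed load: 3.28 × 3.7 = 12.136 kN at 6.45 m from B.
ΣF_x = 0: B_x = 0.
ΣF_y = 0: B_y − 3.28·3.7 − 45 = 0 → B_y = 57.14 kN.
ΣM about B: M_B − (3.28·3.7)·6.45 − 45·3 = 0 → M_B = 213.3 kN·m.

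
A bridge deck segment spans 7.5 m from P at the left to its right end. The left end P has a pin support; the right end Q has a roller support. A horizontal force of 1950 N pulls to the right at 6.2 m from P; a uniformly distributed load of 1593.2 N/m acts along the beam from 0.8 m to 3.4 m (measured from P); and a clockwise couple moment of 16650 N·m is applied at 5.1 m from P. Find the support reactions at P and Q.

Resultant of the distributed load: 1593.2 × 2.6 = 4142.32 N at 2.1 m from P.
ΣM about P: Q_y·7.5 − (1593.2·2.6)·2.1 − 16650 = 0 → Q_y = 25348.872/7.5 = 3379.85 ≈ 3380 N.
ΣF_y = 0: P_y + 3379.85 − 1593.2·2.6 = 0 → P_y = 762.5 N.
ΣF_x = 0: P_x + 1950 = 0 → P_x = -1950 N.

P_x = -1950 N, P_y = 762.5 N, Q_y = 3380 N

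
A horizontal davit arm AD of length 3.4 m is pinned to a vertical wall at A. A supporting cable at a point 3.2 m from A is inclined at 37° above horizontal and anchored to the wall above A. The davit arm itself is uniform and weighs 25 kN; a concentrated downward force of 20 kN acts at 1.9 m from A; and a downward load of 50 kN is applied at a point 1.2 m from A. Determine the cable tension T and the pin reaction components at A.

ΣM about A: T·sin37°·3.2 − 25·1.7 − 20·1.9 − 50·1.2 = 0 → T = 140.5/(3.2·0.601815) = 72.9564 ≈ 72.96 kN.
ΣF_x = 0: A_x − T·cos37° = 0 → A_x = 72.9564 × 0.798636 = 58.27 kN.
ΣF_y = 0: A_y + T·sin37° − 25 − 20 − 50 = 0 → A_y = 95 − 72.9564 × 0.601815 = 51.09 kN.

T = 72.96 kN, A_x = 58.27 kN, A_y = 51.09 kN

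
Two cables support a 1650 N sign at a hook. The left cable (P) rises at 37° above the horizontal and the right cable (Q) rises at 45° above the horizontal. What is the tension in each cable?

ΣF_x = 0: −T_P·cos37° + T_Q·cos45° = 0 → T_Q = 1.12944·T_P.
ΣF_y = 0: T_P·sin37° + T_Q·sin45° = 1650.
Substitute: T_P·(0.601815 + 1.12944·0.707107) = 1650 → T_P = 1178.19 ≈ 1178 N.
Then T_Q = 1.12944 × 1178.19 = 1331 N.

T_P = 1178 N, T_Q = 1331 N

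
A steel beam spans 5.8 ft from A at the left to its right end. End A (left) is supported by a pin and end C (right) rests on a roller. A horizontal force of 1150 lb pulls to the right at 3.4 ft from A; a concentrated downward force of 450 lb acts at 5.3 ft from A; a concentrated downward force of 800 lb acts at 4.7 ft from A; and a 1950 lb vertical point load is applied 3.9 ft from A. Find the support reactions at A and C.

A_x = -1150 lb, A_y = 829.3 lb, C_y = 2371 lb

Moments about A: C_y·5.8 − 450·5.3 − 800·4.7 − 1950·3.9 = 0 → C_y = 13750/5.8 = 2370.69 ≈ 2371 lb.
ΣF_y = 0: A_y + 2370.69 − 450 − 800 − 1950 = 0 → A_y = 829.3 lb.
ΣF_x = 0: A_x + 1150 = 0 → A_x = -1150 lb.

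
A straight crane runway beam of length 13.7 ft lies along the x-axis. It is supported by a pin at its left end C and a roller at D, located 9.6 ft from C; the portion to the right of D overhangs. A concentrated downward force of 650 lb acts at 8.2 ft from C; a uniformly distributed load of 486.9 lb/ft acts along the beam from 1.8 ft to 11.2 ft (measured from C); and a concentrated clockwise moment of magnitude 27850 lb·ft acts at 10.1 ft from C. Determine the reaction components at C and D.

C_x = 0, C_y = -1328 lb, D_y = 6555 lb

Resultant of the distributed load: 486.9 × 9.4 = 4576.86 lb at 6.5 ft from C.
ΣM about C: D_y·9.6 − 650·8.2 − (486.9·9.4)·6.5 − 27850 = 0 → D_y = 62929.59/9.6 = 6555.17 ≈ 6555 lb.
ΣF_y = 0: C_y + 6555.17 − 650 − 486.9·9.4 = 0 → C_y = -1328 lb.
ΣF_x = 0: no horizontal applied forces, so C_x = 0.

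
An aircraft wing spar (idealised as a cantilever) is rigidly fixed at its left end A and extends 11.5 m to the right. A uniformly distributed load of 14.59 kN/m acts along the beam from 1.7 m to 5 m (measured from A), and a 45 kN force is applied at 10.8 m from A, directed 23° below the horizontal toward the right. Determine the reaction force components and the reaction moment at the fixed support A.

A_x = -41.42 kN, A_y = 65.73 kN, M_A = 351.2 kN·m

Resultant of the distributed load: 14.59 × 3.3 = 48.147 kN at 3.35 m from A.
ΣF_x = 0: A_x + 45·cos23° = 0 → A_x = -41.42 kN.
ΣF_y = 0: A_y − 14.59·3.3 − 45·sin23° = 0 → A_y = 65.73 kN.
ΣM about A: M_A − (14.59·3.3)·3.35 − 45·sin23°·10.8 = 0 → M_A = 351.2 kN·m.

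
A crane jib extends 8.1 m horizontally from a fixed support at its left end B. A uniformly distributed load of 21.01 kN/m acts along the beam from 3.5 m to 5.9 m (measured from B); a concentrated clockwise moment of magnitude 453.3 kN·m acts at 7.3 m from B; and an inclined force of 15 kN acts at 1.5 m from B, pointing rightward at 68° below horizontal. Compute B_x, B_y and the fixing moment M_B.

B_x = -5.619 kN, B_y = 64.33 kN, M_B = 711.2 kN·m

Resultant of the distributed load: 21.01 × 2.4 = 50.424 kN at 4.7 m from B.
ΣF_x = 0: B_x + 15·cos68° = 0 → B_x = -5.619 kN.
ΣF_y = 0: B_y − 21.01·2.4 − 15·sin68° = 0 → B_y = 64.33 kN.
ΣM about B: M_B − (21.01·2.4)·4.7 − 453.3 − 15·sin68°·1.5 = 0 → M_B = 711.2 kN·m.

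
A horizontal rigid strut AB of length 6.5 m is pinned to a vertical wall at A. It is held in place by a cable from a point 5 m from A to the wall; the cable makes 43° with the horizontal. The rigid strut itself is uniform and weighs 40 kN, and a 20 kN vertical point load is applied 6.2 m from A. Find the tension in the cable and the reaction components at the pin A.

T = 74.49 kN, A_x = 54.48 kN, A_y = 9.200 kN

ΣM about A: T·sin43°·5 − 40·3.25 − 20·6.2 = 0 → T = 254/(5·0.681998) = 74.487 ≈ 74.49 kN.
ΣF_x = 0: A_x − T·cos43° = 0 → A_x = 74.487 × 0.731354 = 54.48 kN.
ΣF_y = 0: A_y + T·sin43° − 40 − 20 = 0 → A_y = 60 − 74.487 × 0.681998 = 9.200 kN.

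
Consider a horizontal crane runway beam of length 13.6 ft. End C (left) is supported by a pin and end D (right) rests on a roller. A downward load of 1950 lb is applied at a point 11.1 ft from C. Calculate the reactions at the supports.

Taking moments about C: D_y·13.6 − 1950·11.1 = 0 → D_y = 21645/13.6 = 1591.54 ≈ 1592 lb.
ΣF_y = 0: C_y + 1591.54 − 1950 = 0 → C_y = 358.5 lb.
ΣF_x = 0: no horizontal applied forces, so C_x = 0.

C_x = 0, C_y = 358.5 lb, D_y = 1592 lb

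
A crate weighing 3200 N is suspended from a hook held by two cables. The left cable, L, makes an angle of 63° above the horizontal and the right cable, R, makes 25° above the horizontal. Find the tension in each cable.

ΣF_x = 0: −T_L·cos63° + T_R·cos25° = 0 → T_R = 0.500923·T_L.
ΣF_y = 0: T_L·sin63° + T_R·sin25° = 3200.
Substitute: T_L·(0.891007 + 0.500923·0.422618) = 3200 → T_L = 2901.95 ≈ 2902 N.
Then T_R = 0.500923 × 2901.95 = 1454 N.

T_L = 2902 N, T_R = 1454 N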